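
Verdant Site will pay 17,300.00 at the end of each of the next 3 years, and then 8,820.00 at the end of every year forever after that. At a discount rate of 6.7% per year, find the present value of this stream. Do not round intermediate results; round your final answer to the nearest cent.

154018.53

PV of 3-year annuity: 17,300.00 × [1 − (1+0.067)^−3] / 0.067 = 45650.66788
Perpetuity value at year 3: 8,820.00 / 0.067 = 131641.79104
PV of perpetuity: 131641.79104 / (1+0.067)^3 = 108367.86673
Total PV = 45650.66788 + 108367.86673 = 154018.53461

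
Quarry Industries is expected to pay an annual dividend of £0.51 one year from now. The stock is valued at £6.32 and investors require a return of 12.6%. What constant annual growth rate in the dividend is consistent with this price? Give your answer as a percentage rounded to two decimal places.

4.53%

P = D₁/(r−g) ⇒ g = r − D₁/P = 0.126 − £0.51/£6.32 = 0.045304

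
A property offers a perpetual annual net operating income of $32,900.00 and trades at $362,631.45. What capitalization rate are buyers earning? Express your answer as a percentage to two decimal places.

9.07%

P = C/r ⇒ r = C/P = $32,900.00/$362,631.45 = 0.090726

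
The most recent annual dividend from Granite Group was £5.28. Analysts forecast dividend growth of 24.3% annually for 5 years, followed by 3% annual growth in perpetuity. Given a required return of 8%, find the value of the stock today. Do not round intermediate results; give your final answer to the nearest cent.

D_1 = 6.56304
D_2 = 8.15786
D_3 = 10.14022
D_4 = 12.60429
D_5 = 15.66713
Terminal value at year 5: TV = D_5×(1+g_2)/(r−g_2) = 16.13715/0.05 = 322.74297
P_0 = D_1/(1+r)^1 + D_2/(1+r)^2 + D_3/(1+r)^3 + D_4/(1+r)^4 + D_5/(1+r)^5 + TV/(1+r)^5
    = 6.07689 + 6.99405 + 8.04963 + 9.26453 + 10.66279 + 219.65344 = 260.70133

£260.70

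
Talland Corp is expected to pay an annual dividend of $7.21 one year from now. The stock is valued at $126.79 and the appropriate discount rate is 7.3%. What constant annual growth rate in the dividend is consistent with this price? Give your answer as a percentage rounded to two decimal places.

P = D₁/(r−g) ⇒ g = r − D₁/P = 0.073 − $7.21/$126.79 = 0.016134

1.61%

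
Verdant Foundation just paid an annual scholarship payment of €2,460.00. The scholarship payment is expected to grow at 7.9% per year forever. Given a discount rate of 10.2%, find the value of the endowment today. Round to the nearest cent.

€115406.09

D₁ = D₀ × (1 + g) = €2,460.00 × 1.079 = €2,654.3400
Growing perpetuity: P = D₁ / (r − g) = €2,654.3400 / (0.102 − 0.079) = €115,406.09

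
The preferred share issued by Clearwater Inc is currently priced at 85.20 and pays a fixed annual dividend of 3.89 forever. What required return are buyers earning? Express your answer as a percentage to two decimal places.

P = C/r ⇒ r = C/P = 3.89/85.20 = 0.045657

4.57%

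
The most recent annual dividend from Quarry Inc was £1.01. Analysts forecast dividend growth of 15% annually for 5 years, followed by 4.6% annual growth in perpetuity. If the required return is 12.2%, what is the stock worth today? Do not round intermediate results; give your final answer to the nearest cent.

£21.16

D_1 = 1.16150
D_2 = 1.33573
D_3 = 1.53608
D_4 = 1.76650
D_5 = 2.03147
Terminal value at year 5: TV = D_5×(1+g_2)/(r−g_2) = 2.12492/0.076 = 27.95945
P_0 = D_1/(1+r)^1 + D_2/(1+r)^2 + D_3/(1+r)^3 + D_4/(1+r)^4 + D_5/(1+r)^5 + TV/(1+r)^5
    = 1.03520 + 1.06104 + 1.08752 + 1.11466 + 1.14247 + 15.72405 = 21.16494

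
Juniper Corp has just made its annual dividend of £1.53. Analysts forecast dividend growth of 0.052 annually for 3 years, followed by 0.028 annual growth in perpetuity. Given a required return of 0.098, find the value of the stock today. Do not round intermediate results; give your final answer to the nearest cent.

D_1 = 1.60956
D_2 = 1.69326
D_3 = 1.78131
Terminal value at year 3: TV = D_3×(1+g_2)/(r−g_2) = 1.83118/0.07 = 26.15976
P_0 = D_1/(1+r)^1 + D_2/(1+r)^2 + D_3/(1+r)^3 + TV/(1+r)^3
    = 1.46590 + 1.40449 + 1.34565 + 19.76181 = 23.97785

£23.98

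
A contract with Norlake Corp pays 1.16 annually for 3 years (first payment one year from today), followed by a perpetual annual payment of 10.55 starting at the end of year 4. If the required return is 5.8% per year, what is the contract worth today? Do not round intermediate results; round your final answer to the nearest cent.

156.70

PV of 3-year annuity: 1.16 × [1 − (1+0.058)^−3] / 0.058 = 3.11220
Perpetuity value at year 3: 10.55 / 0.058 = 181.89655
PV of perpetuity: 181.89655 / (1+0.058)^3 = 153.59160
Total PV = 3.11220 + 153.59160 = 156.70380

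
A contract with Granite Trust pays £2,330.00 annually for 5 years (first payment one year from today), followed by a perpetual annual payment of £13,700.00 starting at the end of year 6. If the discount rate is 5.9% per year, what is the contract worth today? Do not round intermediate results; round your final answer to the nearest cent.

£184178.24

PV of 5-year annuity: £2,330.00 × [1 − (1+0.059)^−5] / 0.059 = 9841.56563
Perpetuity value at year 5: £13,700.00 / 0.059 = 232203.38983
PV of perpetuity: 232203.38983 / (1+0.059)^5 = 174336.67349
Total PV = 9841.56563 + 174336.67349 = 184178.23912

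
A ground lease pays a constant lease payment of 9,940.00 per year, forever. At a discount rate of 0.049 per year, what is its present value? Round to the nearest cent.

202857.14

Level perpetuity: PV = C / r = 9,940.00 / 0.049 = 202,857.14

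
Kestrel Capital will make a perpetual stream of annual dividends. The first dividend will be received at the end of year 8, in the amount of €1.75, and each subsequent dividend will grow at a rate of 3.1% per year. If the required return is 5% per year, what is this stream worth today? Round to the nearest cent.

Value at end of year 7: C₁ / (r − g) = €1.75 / (0.05 − 0.031) = €92.1053
Discount to today: PV = €92.1053 / (1 + 0.05)^7 = €92.1053 / 1.407100 = €65.46

€65.46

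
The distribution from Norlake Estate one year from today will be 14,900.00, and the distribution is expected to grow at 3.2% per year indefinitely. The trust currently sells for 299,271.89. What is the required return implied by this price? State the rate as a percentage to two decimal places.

8.18%

P = D₁/(r − g) ⇒ r = D₁/P + g = 14,900.0000/299,271.89 + 0.032 = 0.049788 + 0.032 = 0.081788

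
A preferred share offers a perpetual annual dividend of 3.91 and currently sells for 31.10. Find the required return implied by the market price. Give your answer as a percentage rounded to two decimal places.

12.57%

P = C/r ⇒ r = C/P = 3.91/31.10 = 0.125723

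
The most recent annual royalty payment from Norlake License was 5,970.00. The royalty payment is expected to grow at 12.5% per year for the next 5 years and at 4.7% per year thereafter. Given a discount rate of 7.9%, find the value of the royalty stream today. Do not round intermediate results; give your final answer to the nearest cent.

D_1 = 6716.25000
D_2 = 7555.78125
D_3 = 8500.25391
D_4 = 9562.78564
D_5 = 10758.13385
Terminal value at year 5: TV = D_5×(1+g_2)/(r−g_2) = 11263.76614/0.032 = 351992.69191
P_0 = D_1/(1+r)^1 + D_2/(1+r)^2 + D_3/(1+r)^3 + D_4/(1+r)^4 + D_5/(1+r)^5 + TV/(1+r)^5
    = 6224.51344 + 6489.87731 + 6766.55419 + 7055.02638 + 7355.79674 + 240672.47454 = 274564.24261

274564.24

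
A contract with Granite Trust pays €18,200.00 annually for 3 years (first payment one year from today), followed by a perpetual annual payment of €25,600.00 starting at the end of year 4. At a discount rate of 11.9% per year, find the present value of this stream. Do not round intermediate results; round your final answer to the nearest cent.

€197321.91

PV of 3-year annuity: €18,200.00 × [1 − (1+0.119)^−3] / 0.119 = 43788.55586
Perpetuity value at year 3: €25,600.00 / 0.119 = 215126.05042
PV of perpetuity: 215126.05042 / (1+0.119)^3 = 153533.35646
Total PV = 43788.55586 + 153533.35646 = 197321.91232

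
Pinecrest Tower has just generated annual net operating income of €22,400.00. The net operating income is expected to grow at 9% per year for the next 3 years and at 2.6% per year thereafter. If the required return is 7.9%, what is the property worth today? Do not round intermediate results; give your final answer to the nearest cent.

€515607.43

D_1 = 24416.00000
D_2 = 26613.44000
D_3 = 29008.64960
Terminal value at year 3: TV = D_3×(1+g_2)/(r−g_2) = 29762.87449/0.053 = 561563.66962
P_0 = D_1/(1+r)^1 + D_2/(1+r)^2 + D_3/(1+r)^3 + TV/(1+r)^3
    = 22628.35959 + 22859.04722 + 23092.08663 + 447027.94120 = 515607.43465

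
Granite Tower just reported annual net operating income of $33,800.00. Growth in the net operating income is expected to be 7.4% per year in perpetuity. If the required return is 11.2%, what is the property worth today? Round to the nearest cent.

$955294.74

D₁ = D₀ × (1 + g) = $33,800.00 × 1.074 = $36,301.2000
Growing perpetuity: P = D₁ / (r − g) = $36,301.2000 / (0.112 − 0.074) = $955,294.74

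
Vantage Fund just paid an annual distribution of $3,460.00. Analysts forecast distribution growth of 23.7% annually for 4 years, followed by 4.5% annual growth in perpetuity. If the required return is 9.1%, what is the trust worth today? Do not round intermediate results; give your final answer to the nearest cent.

D_1 = 4280.02000
D_2 = 5294.38474
D_3 = 6549.15392
D_4 = 8101.30340
Terminal value at year 4: TV = D_4×(1+g_2)/(r−g_2) = 8465.86206/0.046 = 184040.47949
P_0 = D_1/(1+r)^1 + D_2/(1+r)^2 + D_3/(1+r)^3 + D_4/(1+r)^4 + TV/(1+r)^4
    = 3923.02475 + 4448.01248 + 5043.25521 + 5718.15462 + 129901.55615 = 149034.00321

$149034.00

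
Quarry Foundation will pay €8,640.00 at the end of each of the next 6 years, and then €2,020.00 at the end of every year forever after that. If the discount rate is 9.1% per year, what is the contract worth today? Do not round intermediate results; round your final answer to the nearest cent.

€51806.25

PV of 6-year annuity: €8,640.00 × [1 − (1+0.091)^−6] / 0.091 = 38643.05181
Perpetuity value at year 6: €2,020.00 / 0.091 = 22197.80220
PV of perpetuity: 22197.80220 / (1+0.091)^6 = 13163.19981
Total PV = 38643.05181 + 13163.19981 = 51806.25162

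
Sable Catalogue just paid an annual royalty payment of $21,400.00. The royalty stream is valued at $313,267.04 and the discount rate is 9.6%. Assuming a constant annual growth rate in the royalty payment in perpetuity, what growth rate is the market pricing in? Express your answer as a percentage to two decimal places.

2.59%

P = D₀(1+g)/(r−g) ⇒ P(r−g) = D₀(1+g) ⇒ g(P+D₀) = P·r − D₀
g = (P·r − D₀)/(P + D₀) = ($313,267.04×0.096 − $21,400.00) / ($313,267.04 + $21,400.00) = 0.025917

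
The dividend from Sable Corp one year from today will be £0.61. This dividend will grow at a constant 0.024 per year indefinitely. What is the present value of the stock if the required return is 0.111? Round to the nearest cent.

£7.01

Growing perpetuity: P = D₁ / (r − g) = £0.6100 / (0.111 − 0.024) = £7.01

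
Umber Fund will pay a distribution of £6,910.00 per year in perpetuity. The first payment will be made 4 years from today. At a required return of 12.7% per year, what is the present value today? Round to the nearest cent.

Value at end of year 3: C / r = £6,910.00 / 0.127 = £54,409.4488
Discount to today: PV = £54,409.4488 / (1 + 0.127)^3 = £54,409.4488 / 1.431435 = £38,010.41

£38010.41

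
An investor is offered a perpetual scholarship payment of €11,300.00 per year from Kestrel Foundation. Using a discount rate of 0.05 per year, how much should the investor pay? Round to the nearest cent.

Level perpetuity: PV = C / r = €11,300.00 / 0.05 = €226,000.00

€226000.00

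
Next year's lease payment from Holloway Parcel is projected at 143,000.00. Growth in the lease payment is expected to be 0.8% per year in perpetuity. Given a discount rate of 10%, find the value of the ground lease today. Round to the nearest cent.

1554347.83

Growing perpetuity: P = D₁ / (r − g) = 143,000.0000 / (0.1 − 0.008) = 1,554,347.83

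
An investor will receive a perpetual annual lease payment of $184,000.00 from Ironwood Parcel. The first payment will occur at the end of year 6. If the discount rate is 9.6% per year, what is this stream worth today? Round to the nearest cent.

$1211975.44

Value at end of year 5: C / r = $184,000.00 / 0.096 = $1,916,666.6667
Discount to today: PV = $1,916,666.6667 / (1 + 0.096)^5 = $1,916,666.6667 / 1.581440 = $1,211,975.44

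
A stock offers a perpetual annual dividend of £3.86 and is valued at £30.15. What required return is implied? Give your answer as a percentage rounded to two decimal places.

P = C/r ⇒ r = C/P = £3.86/£30.15 = 0.128027

12.80%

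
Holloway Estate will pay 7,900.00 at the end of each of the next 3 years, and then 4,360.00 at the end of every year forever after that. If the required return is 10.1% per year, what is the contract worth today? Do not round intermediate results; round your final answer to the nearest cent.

51956.30

PV of 3-year annuity: 7,900.00 × [1 − (1+0.101)^−3] / 0.101 = 19611.59510
Perpetuity value at year 3: 4,360.00 / 0.101 = 43168.31683
PV of perpetuity: 43168.31683 / (1+0.101)^3 = 32344.70232
Total PV = 19611.59510 + 32344.70232 = 51956.29742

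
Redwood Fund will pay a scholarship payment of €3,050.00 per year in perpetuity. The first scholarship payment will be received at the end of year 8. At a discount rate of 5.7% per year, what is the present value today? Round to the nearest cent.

Value at end of year 7: C / r = €3,050.00 / 0.057 = €53,508.7719
Discount to today: PV = €53,508.7719 / (1 + 0.057)^7 = €53,508.7719 / 1.474093 = €36,299.45

€36299.45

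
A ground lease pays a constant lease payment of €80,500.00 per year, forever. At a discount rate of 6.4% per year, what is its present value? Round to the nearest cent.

€1257812.50

Level perpetuity: PV = C / r = €80,500.00 / 0.064 = €1,257,812.50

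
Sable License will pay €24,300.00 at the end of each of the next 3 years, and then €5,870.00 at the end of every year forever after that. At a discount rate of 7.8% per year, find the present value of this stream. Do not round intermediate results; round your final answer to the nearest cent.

PV of 3-year annuity: €24,300.00 × [1 − (1+0.078)^−3] / 0.078 = 62850.14162
Perpetuity value at year 3: €5,870.00 / 0.078 = 75256.41026
PV of perpetuity: 75256.41026 / (1+0.078)^3 = 60074.09210
Total PV = 62850.14162 + 60074.09210 = 122924.23371

€122924.23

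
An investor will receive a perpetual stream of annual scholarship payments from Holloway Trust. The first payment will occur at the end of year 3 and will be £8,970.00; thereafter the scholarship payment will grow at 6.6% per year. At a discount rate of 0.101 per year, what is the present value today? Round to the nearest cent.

Value at end of year 2: C₁ / (r − g) = £8,970.00 / (0.101 − 0.066) = £256,285.7143
Discount to today: PV = £256,285.7143 / (1 + 0.101)^2 = £256,285.7143 / 1.212201 = £211,421.80

£211421.80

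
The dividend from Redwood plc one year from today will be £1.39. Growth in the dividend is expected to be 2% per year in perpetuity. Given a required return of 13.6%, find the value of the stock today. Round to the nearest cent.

£11.98

Growing perpetuity: P = D₁ / (r − g) = £1.3900 / (0.136 − 0.02) = £11.98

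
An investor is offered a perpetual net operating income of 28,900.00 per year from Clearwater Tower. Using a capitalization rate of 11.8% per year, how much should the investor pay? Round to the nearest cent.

Level perpetuity: PV = C / r = 28,900.00 / 0.118 = 244,915.25

244915.25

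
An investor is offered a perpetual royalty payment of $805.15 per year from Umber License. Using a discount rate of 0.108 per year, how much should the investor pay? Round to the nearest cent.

$7455.09

Level perpetuity: PV = C / r = $805.15 / 0.108 = $7,455.09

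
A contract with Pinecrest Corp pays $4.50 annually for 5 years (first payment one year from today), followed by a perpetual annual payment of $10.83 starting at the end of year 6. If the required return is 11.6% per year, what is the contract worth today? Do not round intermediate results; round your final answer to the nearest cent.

PV of 5-year annuity: $4.50 × [1 − (1+0.116)^−5] / 0.116 = 16.38353
Perpetuity value at year 5: $10.83 / 0.116 = 93.36207
PV of perpetuity: 93.36207 / (1+0.116)^5 = 53.93237
Total PV = 16.38353 + 53.93237 = 70.31590

$70.32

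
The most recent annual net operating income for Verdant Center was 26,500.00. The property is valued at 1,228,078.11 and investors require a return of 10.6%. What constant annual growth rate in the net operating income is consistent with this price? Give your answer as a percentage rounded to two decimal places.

P = D₀(1+g)/(r−g) ⇒ P(r−g) = D₀(1+g) ⇒ g(P+D₀) = P·r − D₀
g = (P·r − D₀)/(P + D₀) = (1,228,078.11×0.106 − 26,500.00) / (1,228,078.11 + 26,500.00) = 0.082638

8.26%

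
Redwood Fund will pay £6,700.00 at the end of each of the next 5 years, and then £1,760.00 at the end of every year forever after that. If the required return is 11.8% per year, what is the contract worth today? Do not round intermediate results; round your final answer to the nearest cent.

PV of 5-year annuity: £6,700.00 × [1 − (1+0.118)^−5] / 0.118 = 24272.14557
Perpetuity value at year 5: £1,760.00 / 0.118 = 14915.25424
PV of perpetuity: 14915.25424 / (1+0.118)^5 = 8539.28764
Total PV = 24272.14557 + 8539.28764 = 32811.43321

£32811.43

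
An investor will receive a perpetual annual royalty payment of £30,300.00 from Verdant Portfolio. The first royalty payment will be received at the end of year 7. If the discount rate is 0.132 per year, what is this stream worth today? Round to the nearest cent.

£109091.30

Value at end of year 6: C / r = £30,300.00 / 0.132 = £229,545.4545
Discount to today: PV = £229,545.4545 / (1 + 0.132)^6 = £229,545.4545 / 2.104159 = £109,091.30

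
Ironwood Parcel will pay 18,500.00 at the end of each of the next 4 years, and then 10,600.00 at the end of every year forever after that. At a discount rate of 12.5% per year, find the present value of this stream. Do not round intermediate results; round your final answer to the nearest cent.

PV of 4-year annuity: 18,500.00 × [1 − (1+0.125)^−4] / 0.125 = 55604.32861
Perpetuity value at year 4: 10,600.00 / 0.125 = 84800.00000
PV of perpetuity: 84800.00000 / (1+0.125)^4 = 52940.22253
Total PV = 55604.32861 + 52940.22253 = 108544.55114

108544.55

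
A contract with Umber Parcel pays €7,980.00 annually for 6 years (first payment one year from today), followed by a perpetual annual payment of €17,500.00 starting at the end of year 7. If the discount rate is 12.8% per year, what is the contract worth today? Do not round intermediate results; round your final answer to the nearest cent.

PV of 6-year annuity: €7,980.00 × [1 − (1+0.128)^−6] / 0.128 = 32078.91407
Perpetuity value at year 6: €17,500.00 / 0.128 = 136718.75000
PV of perpetuity: 136718.75000 / (1+0.128)^6 = 66370.25422
Total PV = 32078.91407 + 66370.25422 = 98449.16830

€98449.17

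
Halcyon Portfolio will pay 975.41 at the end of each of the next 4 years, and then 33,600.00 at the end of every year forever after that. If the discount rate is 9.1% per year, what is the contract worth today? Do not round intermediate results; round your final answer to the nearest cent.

263767.82

PV of 4-year annuity: 975.41 × [1 − (1+0.091)^−4] / 0.091 = 3153.13140
Perpetuity value at year 4: 33,600.00 / 0.091 = 369230.76923
PV of perpetuity: 369230.76923 / (1+0.091)^4 = 260614.68453
Total PV = 3153.13140 + 260614.68453 = 263767.81593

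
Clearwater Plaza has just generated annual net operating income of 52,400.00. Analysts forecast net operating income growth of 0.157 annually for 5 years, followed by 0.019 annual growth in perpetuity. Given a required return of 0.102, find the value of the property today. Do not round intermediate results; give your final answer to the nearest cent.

1124642.20

D_1 = 60626.80000
D_2 = 70145.20760
D_3 = 81158.00519
D_4 = 93899.81201
D_5 = 108642.08249
Terminal value at year 5: TV = D_5×(1+g_2)/(r−g_2) = 110706.28206/0.083 = 1333810.62724
P_0 = D_1/(1+r)^1 + D_2/(1+r)^2 + D_3/(1+r)^3 + D_4/(1+r)^4 + D_5/(1+r)^5 + TV/(1+r)^5
    = 55015.24501 + 57761.01495 + 60643.82423 + 63670.51237 + 66848.26026 + 820703.33986 = 1124642.19668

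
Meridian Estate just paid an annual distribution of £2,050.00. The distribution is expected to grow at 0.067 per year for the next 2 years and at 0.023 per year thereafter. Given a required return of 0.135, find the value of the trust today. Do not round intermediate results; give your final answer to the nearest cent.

£20287.02

D_1 = 2187.35000
D_2 = 2333.90245
Terminal value at year 2: TV = D_2×(1+g_2)/(r−g_2) = 2387.58221/0.112 = 21317.69827
P_0 = D_1/(1+r)^1 + D_2/(1+r)^2 + TV/(1+r)^2
    = 1927.18062 + 1811.71958 + 16548.11719 = 20287.01739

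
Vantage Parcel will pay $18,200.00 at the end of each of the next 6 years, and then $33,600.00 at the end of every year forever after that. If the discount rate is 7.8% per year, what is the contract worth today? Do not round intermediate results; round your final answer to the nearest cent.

PV of 6-year annuity: $18,200.00 × [1 − (1+0.078)^−6] / 0.078 = 84649.33884
Perpetuity value at year 6: $33,600.00 / 0.078 = 430769.23077
PV of perpetuity: 430769.23077 / (1+0.078)^6 = 274493.52830
Total PV = 84649.33884 + 274493.52830 = 359142.86714

$359142.87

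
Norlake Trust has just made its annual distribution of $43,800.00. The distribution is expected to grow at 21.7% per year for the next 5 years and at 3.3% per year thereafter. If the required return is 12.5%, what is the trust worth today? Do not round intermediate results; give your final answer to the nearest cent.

D_1 = 53304.60000
D_2 = 64871.69820
D_3 = 78948.85671
D_4 = 96080.75862
D_5 = 116930.28323
Terminal value at year 5: TV = D_5×(1+g_2)/(r−g_2) = 120788.98258/0.092 = 1312923.72371
P_0 = D_1/(1+r)^1 + D_2/(1+r)^2 + D_3/(1+r)^3 + D_4/(1+r)^4 + D_5/(1+r)^5 + TV/(1+r)^5
    = 47381.86667 + 51256.65043 + 55448.30540 + 59982.74460 + 64888.00015 + 728579.39302 = 1007536.96027

$1007536.96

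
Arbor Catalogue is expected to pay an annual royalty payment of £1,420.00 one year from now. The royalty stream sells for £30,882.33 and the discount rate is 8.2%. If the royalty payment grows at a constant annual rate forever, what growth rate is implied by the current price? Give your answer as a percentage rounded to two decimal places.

P = D₁/(r−g) ⇒ g = r − D₁/P = 0.082 − £1,420.00/£30,882.33 = 0.036019

3.60%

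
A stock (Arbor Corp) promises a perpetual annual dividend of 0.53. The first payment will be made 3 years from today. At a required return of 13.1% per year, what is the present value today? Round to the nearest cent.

3.16

Value at end of year 2: C / r = 0.53 / 0.131 = 4.0458
Discount to today: PV = 4.0458 / (1 + 0.131)^2 = 4.0458 / 1.279161 = 3.16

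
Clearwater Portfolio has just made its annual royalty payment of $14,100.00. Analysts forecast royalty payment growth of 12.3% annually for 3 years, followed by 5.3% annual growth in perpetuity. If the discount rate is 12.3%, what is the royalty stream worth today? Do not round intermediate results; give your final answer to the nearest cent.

D_1 = 15834.30000
D_2 = 17781.91890
D_3 = 19969.09492
Terminal value at year 3: TV = D_3×(1+g_2)/(r−g_2) = 21027.45696/0.07 = 300392.24222
P_0 = D_1/(1+r)^1 + D_2/(1+r)^2 + D_3/(1+r)^3 + TV/(1+r)^3
    = 14100.00000 + 14100.00000 + 14100.00000 + 212104.28571 = 254404.28571

$254404.29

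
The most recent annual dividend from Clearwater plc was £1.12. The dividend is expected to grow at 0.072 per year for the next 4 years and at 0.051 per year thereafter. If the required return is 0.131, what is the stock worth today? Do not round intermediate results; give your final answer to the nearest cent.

D_1 = 1.20064
D_2 = 1.28709
D_3 = 1.37976
D_4 = 1.47910
Terminal value at year 4: TV = D_4×(1+g_2)/(r−g_2) = 1.55453/0.08 = 19.43166
P_0 = D_1/(1+r)^1 + D_2/(1+r)^2 + D_3/(1+r)^3 + D_4/(1+r)^4 + TV/(1+r)^4
    = 1.06157 + 1.00620 + 0.95371 + 0.90395 + 11.87571 = 15.80114

£15.80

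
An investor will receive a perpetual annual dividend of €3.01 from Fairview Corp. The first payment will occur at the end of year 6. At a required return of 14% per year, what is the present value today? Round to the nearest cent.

€11.17

Value at end of year 5: C / r = €3.01 / 0.14 = €21.5000
Discount to today: PV = €21.5000 / (1 + 0.14)^5 = €21.5000 / 1.925415 = €11.17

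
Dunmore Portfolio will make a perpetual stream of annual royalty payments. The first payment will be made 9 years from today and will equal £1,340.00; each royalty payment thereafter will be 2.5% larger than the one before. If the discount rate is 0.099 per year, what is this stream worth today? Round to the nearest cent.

Value at end of year 8: C₁ / (r − g) = £1,340.00 / (0.099 − 0.025) = £18,108.1081
Discount to today: PV = £18,108.1081 / (1 + 0.099)^8 = £18,108.1081 / 2.128049 = £8,509.26

£8509.26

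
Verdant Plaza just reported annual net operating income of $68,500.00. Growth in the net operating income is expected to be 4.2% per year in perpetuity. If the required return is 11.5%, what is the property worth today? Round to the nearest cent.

D₁ = D₀ × (1 + g) = $68,500.00 × 1.042 = $71,377.0000
Growing perpetuity: P = D₁ / (r − g) = $71,377.0000 / (0.115 − 0.042) = $977,767.12

$977767.12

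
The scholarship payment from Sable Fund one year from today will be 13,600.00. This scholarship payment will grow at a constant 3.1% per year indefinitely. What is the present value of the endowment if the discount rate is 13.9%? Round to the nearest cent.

125925.93

Growing perpetuity: P = D₁ / (r − g) = 13,600.0000 / (0.139 − 0.031) = 125,925.93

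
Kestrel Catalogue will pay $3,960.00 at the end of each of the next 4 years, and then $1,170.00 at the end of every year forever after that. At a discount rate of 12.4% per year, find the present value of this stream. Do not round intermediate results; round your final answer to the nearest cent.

$17838.79

PV of 4-year annuity: $3,960.00 × [1 − (1+0.124)^−4] / 0.124 = 11927.27300
Perpetuity value at year 4: $1,170.00 / 0.124 = 9435.48387
PV of perpetuity: 9435.48387 / (1+0.124)^4 = 5911.51685
Total PV = 11927.27300 + 5911.51685 = 17838.78985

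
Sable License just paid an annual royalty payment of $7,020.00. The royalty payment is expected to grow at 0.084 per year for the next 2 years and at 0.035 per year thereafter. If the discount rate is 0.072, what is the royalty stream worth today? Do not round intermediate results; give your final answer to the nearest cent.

$215067.85

D_1 = 7609.68000
D_2 = 8248.89312
Terminal value at year 2: TV = D_2×(1+g_2)/(r−g_2) = 8537.60438/0.037 = 230746.06430
P_0 = D_1/(1+r)^1 + D_2/(1+r)^2 + TV/(1+r)^2
    = 7098.58209 + 7178.04383 + 200791.22604 = 215067.85196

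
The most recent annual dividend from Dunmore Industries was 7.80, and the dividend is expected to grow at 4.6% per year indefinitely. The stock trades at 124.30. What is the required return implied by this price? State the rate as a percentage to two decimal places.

11.16%

D₁ = 7.80 × 1.046 = 8.1588
P = D₁/(r − g) ⇒ r = D₁/P + g = 8.1588/124.30 + 0.046 = 0.065638 + 0.046 = 0.111638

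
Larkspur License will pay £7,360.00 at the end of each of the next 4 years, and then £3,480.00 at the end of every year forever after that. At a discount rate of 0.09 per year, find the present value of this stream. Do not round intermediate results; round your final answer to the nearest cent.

£51236.78

PV of 4-year annuity: £7,360.00 × [1 − (1+0.09)^−4] / 0.09 = 23844.33830
Perpetuity value at year 4: £3,480.00 / 0.09 = 38666.66667
PV of perpetuity: 38666.66667 / (1+0.09)^4 = 27392.44149
Total PV = 23844.33830 + 27392.44149 = 51236.77979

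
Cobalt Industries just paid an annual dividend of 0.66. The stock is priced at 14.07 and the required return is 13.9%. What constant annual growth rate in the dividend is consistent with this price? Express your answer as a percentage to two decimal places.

8.80%

P = D₀(1+g)/(r−g) ⇒ P(r−g) = D₀(1+g) ⇒ g(P+D₀) = P·r − D₀
g = (P·r − D₀)/(P + D₀) = (14.07×0.139 − 0.66) / (14.07 + 0.66) = 0.087965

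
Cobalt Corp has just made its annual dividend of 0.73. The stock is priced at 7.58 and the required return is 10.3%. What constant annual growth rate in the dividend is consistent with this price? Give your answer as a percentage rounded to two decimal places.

0.61%

P = D₀(1+g)/(r−g) ⇒ P(r−g) = D₀(1+g) ⇒ g(P+D₀) = P·r − D₀
g = (P·r − D₀)/(P + D₀) = (7.58×0.103 − 0.73) / (7.58 + 0.73) = 0.006106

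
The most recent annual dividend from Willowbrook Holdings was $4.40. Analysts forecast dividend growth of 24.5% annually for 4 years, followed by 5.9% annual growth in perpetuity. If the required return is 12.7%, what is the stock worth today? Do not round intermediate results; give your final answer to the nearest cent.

$124.77

D_1 = 5.47800
D_2 = 6.82011
D_3 = 8.49104
D_4 = 10.57134
Terminal value at year 4: TV = D_4×(1+g_2)/(r−g_2) = 11.19505/0.068 = 164.63309
P_0 = D_1/(1+r)^1 + D_2/(1+r)^2 + D_3/(1+r)^3 + D_4/(1+r)^4 + TV/(1+r)^4
    = 4.86069 + 5.36962 + 5.93183 + 6.55291 + 102.05199 = 124.76705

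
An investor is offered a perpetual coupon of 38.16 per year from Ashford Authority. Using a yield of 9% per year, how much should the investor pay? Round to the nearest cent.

Level perpetuity: PV = C / r = 38.16 / 0.09 = 424.00

424.00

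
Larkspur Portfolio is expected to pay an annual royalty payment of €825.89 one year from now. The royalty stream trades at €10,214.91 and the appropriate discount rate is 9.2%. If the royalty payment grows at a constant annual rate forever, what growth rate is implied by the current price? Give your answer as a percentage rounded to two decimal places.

P = D₁/(r−g) ⇒ g = r − D₁/P = 0.092 − €825.89/€10,214.91 = 0.011149

1.11%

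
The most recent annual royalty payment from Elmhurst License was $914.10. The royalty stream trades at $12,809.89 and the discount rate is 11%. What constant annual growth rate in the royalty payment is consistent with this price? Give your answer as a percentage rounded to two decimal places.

P = D₀(1+g)/(r−g) ⇒ P(r−g) = D₀(1+g) ⇒ g(P+D₀) = P·r − D₀
g = (P·r − D₀)/(P + D₀) = ($12,809.89×0.11 − $914.10) / ($12,809.89 + $914.10) = 0.036067

3.61%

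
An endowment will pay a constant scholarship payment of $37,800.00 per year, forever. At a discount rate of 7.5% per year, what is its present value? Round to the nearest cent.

$504000.00

Level perpetuity: PV = C / r = $37,800.00 / 0.075 = $504,000.00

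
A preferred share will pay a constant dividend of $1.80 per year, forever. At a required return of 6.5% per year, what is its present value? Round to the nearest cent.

$27.69

Level perpetuity: PV = C / r = $1.80 / 0.065 = $27.69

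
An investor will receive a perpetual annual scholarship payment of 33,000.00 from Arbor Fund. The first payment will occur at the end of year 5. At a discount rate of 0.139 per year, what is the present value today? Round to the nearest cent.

Value at end of year 4: C / r = 33,000.00 / 0.139 = 237,410.0719
Discount to today: PV = 237,410.0719 / (1 + 0.139)^4 = 237,410.0719 / 1.683042 = 141,060.12

141060.12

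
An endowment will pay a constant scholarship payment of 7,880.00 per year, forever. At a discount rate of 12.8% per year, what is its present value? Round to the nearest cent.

61562.50

Level perpetuity: PV = C / r = 7,880.00 / 0.128 = 61,562.50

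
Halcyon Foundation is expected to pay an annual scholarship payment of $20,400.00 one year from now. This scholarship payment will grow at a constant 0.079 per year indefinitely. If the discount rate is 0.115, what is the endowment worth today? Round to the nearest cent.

$566666.67

Growing perpetuity: P = D₁ / (r − g) = $20,400.0000 / (0.115 − 0.079) = $566,666.67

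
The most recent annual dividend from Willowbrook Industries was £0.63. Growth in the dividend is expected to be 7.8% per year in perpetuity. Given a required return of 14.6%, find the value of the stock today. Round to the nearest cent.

£9.99

D₁ = D₀ × (1 + g) = £0.63 × 1.078 = £0.6791
Growing perpetuity: P = D₁ / (r − g) = £0.6791 / (0.146 − 0.078) = £9.99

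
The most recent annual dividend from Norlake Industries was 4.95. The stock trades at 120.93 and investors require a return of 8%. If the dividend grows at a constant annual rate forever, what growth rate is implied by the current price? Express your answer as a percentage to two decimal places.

3.75%

P = D₀(1+g)/(r−g) ⇒ P(r−g) = D₀(1+g) ⇒ g(P+D₀) = P·r − D₀
g = (P·r − D₀)/(P + D₀) = (120.93×0.08 − 4.95) / (120.93 + 4.95) = 0.037531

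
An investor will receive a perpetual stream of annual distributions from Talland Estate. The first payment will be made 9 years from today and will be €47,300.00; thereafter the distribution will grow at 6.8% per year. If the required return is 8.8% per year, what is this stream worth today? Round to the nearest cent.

Value at end of year 8: C₁ / (r − g) = €47,300.00 / (0.088 − 0.068) = €2,365,000.0000
Discount to today: PV = €2,365,000.0000 / (1 + 0.088)^8 = €2,365,000.0000 / 1.963501 = €1,204,481.08

€1204481.08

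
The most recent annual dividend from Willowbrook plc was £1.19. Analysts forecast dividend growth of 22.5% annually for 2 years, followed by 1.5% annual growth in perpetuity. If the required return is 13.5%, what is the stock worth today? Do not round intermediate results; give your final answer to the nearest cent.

D_1 = 1.45775
D_2 = 1.78574
Terminal value at year 2: TV = D_2×(1+g_2)/(r−g_2) = 1.81253/0.12 = 15.10442
P_0 = D_1/(1+r)^1 + D_2/(1+r)^2 + TV/(1+r)^2
    = 1.28436 + 1.38620 + 11.72498 = 14.39555

£14.40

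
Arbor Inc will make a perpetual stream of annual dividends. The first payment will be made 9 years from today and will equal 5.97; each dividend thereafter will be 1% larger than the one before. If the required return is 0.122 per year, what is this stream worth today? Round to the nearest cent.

Value at end of year 8: C₁ / (r − g) = 5.97 / (0.122 − 0.01) = 53.3036
Discount to today: PV = 53.3036 / (1 + 0.122)^8 = 53.3036 / 2.511556 = 21.22

21.22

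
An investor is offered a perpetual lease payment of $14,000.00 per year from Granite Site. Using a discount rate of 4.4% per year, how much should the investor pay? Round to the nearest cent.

$318181.82

Level perpetuity: PV = C / r = $14,000.00 / 0.044 = $318,181.82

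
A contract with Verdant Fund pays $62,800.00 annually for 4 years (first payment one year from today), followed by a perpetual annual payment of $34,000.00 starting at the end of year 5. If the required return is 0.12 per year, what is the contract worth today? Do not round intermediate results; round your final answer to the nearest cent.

$370808.99

PV of 4-year annuity: $62,800.00 × [1 − (1+0.12)^−4] / 0.12 = 190745.53897
Perpetuity value at year 4: $34,000.00 / 0.12 = 283333.33333
PV of perpetuity: 283333.33333 / (1+0.12)^4 = 180063.45555
Total PV = 190745.53897 + 180063.45555 = 370808.99452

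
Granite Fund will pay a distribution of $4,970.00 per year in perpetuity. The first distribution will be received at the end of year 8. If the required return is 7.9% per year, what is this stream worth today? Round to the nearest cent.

Value at end of year 7: C / r = $4,970.00 / 0.079 = $62,911.3924
Discount to today: PV = $62,911.3924 / (1 + 0.079)^7 = $62,911.3924 / 1.702747 = $36,947.00

$36947.00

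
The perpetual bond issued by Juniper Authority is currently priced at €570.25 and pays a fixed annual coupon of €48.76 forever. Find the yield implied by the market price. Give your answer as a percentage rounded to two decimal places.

P = C/r ⇒ r = C/P = €48.76/€570.25 = 0.085506

8.55%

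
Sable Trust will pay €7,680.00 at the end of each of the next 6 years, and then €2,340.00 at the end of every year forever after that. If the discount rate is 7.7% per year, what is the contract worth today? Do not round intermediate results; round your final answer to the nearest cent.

€55302.07

PV of 6-year annuity: €7,680.00 × [1 − (1+0.077)^−6] / 0.077 = 35829.16230
Perpetuity value at year 6: €2,340.00 / 0.077 = 30389.61039
PV of perpetuity: 30389.61039 / (1+0.077)^6 = 19472.91250
Total PV = 35829.16230 + 19472.91250 = 55302.07480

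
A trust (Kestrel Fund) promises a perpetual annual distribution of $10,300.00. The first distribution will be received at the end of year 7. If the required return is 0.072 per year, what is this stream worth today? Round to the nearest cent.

Value at end of year 6: C / r = $10,300.00 / 0.072 = $143,055.5556
Discount to today: PV = $143,055.5556 / (1 + 0.072)^6 = $143,055.5556 / 1.517640 = $94,261.86

$94261.86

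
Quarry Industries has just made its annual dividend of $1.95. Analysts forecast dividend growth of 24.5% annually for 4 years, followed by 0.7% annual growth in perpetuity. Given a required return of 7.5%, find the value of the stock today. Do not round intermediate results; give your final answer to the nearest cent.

$63.36

D_1 = 2.42775
D_2 = 3.02255
D_3 = 3.76307
D_4 = 4.68503
Terminal value at year 4: TV = D_4×(1+g_2)/(r−g_2) = 4.71782/0.068 = 69.37973
P_0 = D_1/(1+r)^1 + D_2/(1+r)^2 + D_3/(1+r)^3 + D_4/(1+r)^4 + TV/(1+r)^4
    = 2.25837 + 2.61551 + 3.02913 + 3.50815 + 51.95157 = 63.36273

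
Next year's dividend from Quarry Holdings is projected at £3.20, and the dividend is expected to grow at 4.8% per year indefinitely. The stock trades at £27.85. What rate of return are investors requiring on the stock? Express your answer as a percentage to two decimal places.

16.29%

P = D₁/(r − g) ⇒ r = D₁/P + g = £3.2000/£27.85 + 0.048 = 0.114901 + 0.048 = 0.162901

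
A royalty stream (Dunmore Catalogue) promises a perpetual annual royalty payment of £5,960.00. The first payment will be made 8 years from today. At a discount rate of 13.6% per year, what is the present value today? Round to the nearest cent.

Value at end of year 7: C / r = £5,960.00 / 0.136 = £43,823.5294
Discount to today: PV = £43,823.5294 / (1 + 0.136)^7 = £43,823.5294 / 2.441453 = £17,949.78

£17949.78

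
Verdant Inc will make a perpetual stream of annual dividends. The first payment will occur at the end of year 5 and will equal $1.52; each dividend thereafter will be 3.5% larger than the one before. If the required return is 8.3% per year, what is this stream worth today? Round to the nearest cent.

$23.02

Value at end of year 4: C₁ / (r − g) = $1.52 / (0.083 − 0.035) = $31.6667
Discount to today: PV = $31.6667 / (1 + 0.083)^4 = $31.6667 / 1.375669 = $23.02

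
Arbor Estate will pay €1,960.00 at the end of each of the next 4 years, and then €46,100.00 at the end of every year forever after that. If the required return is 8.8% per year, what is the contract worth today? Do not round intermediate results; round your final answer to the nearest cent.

€380232.38

PV of 4-year annuity: €1,960.00 × [1 − (1+0.088)^−4] / 0.088 = 6377.82662
Perpetuity value at year 4: €46,100.00 / 0.088 = 523863.63636
PV of perpetuity: 523863.63636 / (1+0.088)^4 = 373854.55103
Total PV = 6377.82662 + 373854.55103 = 380232.37765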